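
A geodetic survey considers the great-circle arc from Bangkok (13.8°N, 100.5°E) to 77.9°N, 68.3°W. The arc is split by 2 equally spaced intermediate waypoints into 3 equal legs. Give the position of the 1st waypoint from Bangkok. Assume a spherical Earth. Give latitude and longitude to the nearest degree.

≈ 43°N, 99°E

Write both endpoints as unit vectors p₁, p₂ with components (cos φ cos λ, cos φ sin λ, sin φ).
The central angle between the endpoints is δ = arccos(p₁·p₂) ≈ 1.537 rad (88.1°).
Interpolate at f = 1/3 with slerp weights a = sin((1−f)δ)/sin δ ≈ 0.855, b = sin(fδ)/sin δ ≈ 0.491.
p = a·p₁ + b·p₂ ≈ (-0.113, 0.721, 0.684); φ = arcsin(p_z) ≈ 43.13°, λ = atan2(p_y, p_x) ≈ 98.93°.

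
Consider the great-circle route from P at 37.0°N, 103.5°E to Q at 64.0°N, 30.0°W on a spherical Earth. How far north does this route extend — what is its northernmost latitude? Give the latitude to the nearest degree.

≈ 75°N

The great circle lies in the plane with unit normal n̂ = (p₁ × p₂)/|p₁ × p₂|.
Here n̂_z ≈ -0.266; the vertex latitude is φ_max = arccos|n̂_z| ≈ 74.6°.
Check via Clairaut: cos φ_max = |cos φ₁| · sin C = cos(37.0°)·sin(19.5°) ≈ 0.266, again giving ≈ 74.6°.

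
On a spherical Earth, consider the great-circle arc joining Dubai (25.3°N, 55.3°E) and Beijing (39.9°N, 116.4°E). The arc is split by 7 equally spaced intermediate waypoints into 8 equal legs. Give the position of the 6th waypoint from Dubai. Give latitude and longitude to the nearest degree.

The haversine formula gives a central angle δ ≈ 0.916 rad (52.5°) between the endpoints.
Interpolate at f = 6/8 with slerp weights a = sin((1−f)δ)/sin δ ≈ 0.286, b = sin(fδ)/sin δ ≈ 0.800.
p = a·p₁ + b·p₂ ≈ (-0.125, 0.762, 0.635); φ = arcsin(p_z) ≈ 39.43°, λ = atan2(p_y, p_x) ≈ 99.35°.

≈ (39°N, 99°E)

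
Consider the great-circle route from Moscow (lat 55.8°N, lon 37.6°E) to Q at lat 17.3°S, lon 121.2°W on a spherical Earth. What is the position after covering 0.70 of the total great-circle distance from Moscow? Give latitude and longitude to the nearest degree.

≈ lat 22°N, lon 109°W

The haversine formula gives a central angle δ ≈ 2.413 rad (138.3°) between the endpoints.
Interpolate at f = 0.70 with slerp weights a = sin((1−f)δ)/sin δ ≈ 0.995, b = sin(fδ)/sin δ ≈ 1.492.
p = a·p₁ + b·p₂ ≈ (-0.295, -0.877, 0.379); φ = arcsin(p_z) ≈ 22.30°, λ = atan2(p_y, p_x) ≈ -108.57°.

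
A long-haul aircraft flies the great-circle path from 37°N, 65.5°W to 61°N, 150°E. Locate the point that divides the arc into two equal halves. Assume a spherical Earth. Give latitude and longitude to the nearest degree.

The haversine formula gives a central angle δ ≈ 1.358 rad (77.8°) between the endpoints.
Interpolate at f = 1/2 with slerp weights a = sin((1−f)δ)/sin δ ≈ 0.643, b = sin(fδ)/sin δ ≈ 0.643.
p = a·p₁ + b·p₂ ≈ (-0.057, -0.311, 0.949); φ = arcsin(p_z) ≈ 71.56°, λ = atan2(p_y, p_x) ≈ -100.37°.

≈ 72°N, 100°W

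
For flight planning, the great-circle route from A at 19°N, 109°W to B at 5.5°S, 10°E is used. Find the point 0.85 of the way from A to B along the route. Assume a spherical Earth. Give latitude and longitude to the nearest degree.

Convert each endpoint to a unit vector on the sphere (x = cos φ cos λ, y = cos φ sin λ, z = sin φ).
The central angle between the endpoints is δ = arccos(p₁·p₂) ≈ 2.080 rad (119.2°).
Interpolate at f = 0.85 with slerp weights a = sin((1−f)δ)/sin δ ≈ 0.352, b = sin(fδ)/sin δ ≈ 1.123.
p = a·p₁ + b·p₂ ≈ (0.993, -0.120, 0.007); φ = arcsin(p_z) ≈ 0.39°, λ = atan2(p_y, p_x) ≈ -6.90°.

≈ 0°N, 7°W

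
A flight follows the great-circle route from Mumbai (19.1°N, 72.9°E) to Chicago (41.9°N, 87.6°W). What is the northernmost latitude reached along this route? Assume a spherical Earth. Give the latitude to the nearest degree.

≈ 75°N

The great circle lies in the plane with unit normal n̂ = (p₁ × p₂)/|p₁ × p₂|.
Here n̂_z ≈ -0.262; the vertex latitude is φ_max = arccos|n̂_z| ≈ 74.8°.
Check via Clairaut: cos φ_max = |cos φ₁| · sin C = cos(19.1°)·sin(16.1°) ≈ 0.262, again giving ≈ 74.8°.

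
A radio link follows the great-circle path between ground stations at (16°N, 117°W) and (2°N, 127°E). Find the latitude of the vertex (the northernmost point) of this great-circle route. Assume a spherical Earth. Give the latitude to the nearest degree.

≈ 19°N

The great circle lies in the plane with unit normal n̂ = (p₁ × p₂)/|p₁ × p₂|.
Here n̂_z ≈ -0.947; the vertex latitude is φ_max = arccos|n̂_z| ≈ 18.7°.
Check via Clairaut: cos φ_max = |cos φ₁| · sin C = cos(16.0°)·sin(80.3°) ≈ 0.947, again giving ≈ 18.7°.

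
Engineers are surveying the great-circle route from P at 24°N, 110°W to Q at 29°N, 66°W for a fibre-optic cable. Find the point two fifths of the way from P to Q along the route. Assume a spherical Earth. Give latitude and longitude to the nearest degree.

Convert each endpoint to a unit vector on the sphere (x = cos φ cos λ, y = cos φ sin λ, z = sin φ).
The central angle between the endpoints is δ = arccos(p₁·p₂) ≈ 0.689 rad (39.5°).
Interpolate at f = 2/5 with slerp weights a = sin((1−f)δ)/sin δ ≈ 0.632, b = sin(fδ)/sin δ ≈ 0.428.
p = a·p₁ + b·p₂ ≈ (-0.045, -0.884, 0.465); φ = arcsin(p_z) ≈ 27.68°, λ = atan2(p_y, p_x) ≈ -92.92°.

≈ 28°N, 93°W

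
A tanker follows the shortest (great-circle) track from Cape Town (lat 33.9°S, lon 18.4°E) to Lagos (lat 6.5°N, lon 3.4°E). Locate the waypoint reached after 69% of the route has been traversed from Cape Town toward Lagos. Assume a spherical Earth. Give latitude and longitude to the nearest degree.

Convert each endpoint to a unit vector on the sphere (x = cos φ cos λ, y = cos φ sin λ, z = sin φ).
The central angle between the endpoints is δ = arccos(p₁·p₂) ≈ 0.747 rad (42.8°).
Interpolate at f = 0.69 with slerp weights a = sin((1−f)δ)/sin δ ≈ 0.338, b = sin(fδ)/sin δ ≈ 0.726.
p = a·p₁ + b·p₂ ≈ (0.986, 0.131, -0.106); φ = arcsin(p_z) ≈ -6.10°, λ = atan2(p_y, p_x) ≈ 7.59°.

≈ lat 6°S, lon 8°E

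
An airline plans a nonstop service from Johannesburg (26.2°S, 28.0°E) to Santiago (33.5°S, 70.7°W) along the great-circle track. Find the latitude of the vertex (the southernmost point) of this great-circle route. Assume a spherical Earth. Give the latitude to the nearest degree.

≈ 42°S

The great circle lies in the plane with unit normal n̂ = (p₁ × p₂)/|p₁ × p₂|.
Here n̂_z ≈ -0.746; the vertex latitude is φ_max = arccos|n̂_z| ≈ 41.8°.
Check via Clairaut: cos φ_max = |cos φ₁| · sin C = cos(26.2°)·sin(123.8°) ≈ 0.746, again giving ≈ 41.8°.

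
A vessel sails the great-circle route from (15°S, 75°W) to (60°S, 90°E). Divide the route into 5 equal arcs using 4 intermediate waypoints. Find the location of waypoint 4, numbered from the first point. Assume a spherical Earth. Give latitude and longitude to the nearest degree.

Write both endpoints as unit vectors p₁, p₂ with components (cos φ cos λ, cos φ sin λ, sin φ).
The central angle between the endpoints is δ = arccos(p₁·p₂) ≈ 1.816 rad (104.0°).
Interpolate at f = 4/5 with slerp weights a = sin((1−f)δ)/sin δ ≈ 0.366, b = sin(fδ)/sin δ ≈ 1.024.
p = a·p₁ + b·p₂ ≈ (0.092, 0.170, -0.981); φ = arcsin(p_z) ≈ -78.86°, λ = atan2(p_y, p_x) ≈ 61.73°.

≈ (79°S, 62°E)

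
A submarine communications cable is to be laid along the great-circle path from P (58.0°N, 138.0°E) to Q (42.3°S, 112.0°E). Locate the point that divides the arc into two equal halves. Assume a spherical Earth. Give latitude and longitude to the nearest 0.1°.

≈ (8.0°N, 122.8°E)

Write both endpoints as unit vectors p₁, p₂ with components (cos φ cos λ, cos φ sin λ, sin φ).
The central angle between the endpoints is δ = arccos(p₁·p₂) ≈ 1.791 rad (102.6°).
Interpolate at f = 1/2 with slerp weights a = sin((1−f)δ)/sin δ ≈ 0.800, b = sin(fδ)/sin δ ≈ 0.800.
p = a·p₁ + b·p₂ ≈ (-0.537, 0.832, 0.140); φ = arcsin(p_z) ≈ 8.05°, λ = atan2(p_y, p_x) ≈ 122.82°.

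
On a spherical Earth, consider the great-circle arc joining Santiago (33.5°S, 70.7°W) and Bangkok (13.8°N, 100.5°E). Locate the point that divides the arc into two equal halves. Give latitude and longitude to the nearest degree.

≈ 58°S, 60°E

From cos δ = sin φ₁ sin φ₂ + cos φ₁ cos φ₂ cos Δλ, the central angle is δ ≈ 2.771 rad (158.7°).
Interpolate at f = 1/2 with slerp weights a = sin((1−f)δ)/sin δ ≈ 2.710, b = sin(fδ)/sin δ ≈ 2.710.
p = a·p₁ + b·p₂ ≈ (0.267, 0.455, -0.849); φ = arcsin(p_z) ≈ -58.15°, λ = atan2(p_y, p_x) ≈ 59.56°.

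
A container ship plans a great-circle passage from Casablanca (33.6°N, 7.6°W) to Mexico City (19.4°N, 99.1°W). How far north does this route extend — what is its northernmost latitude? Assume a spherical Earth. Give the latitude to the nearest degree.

≈ 37°N

The great circle lies in the plane with unit normal n̂ = (p₁ × p₂)/|p₁ × p₂|.
Here n̂_z ≈ -0.796; the vertex latitude is φ_max = arccos|n̂_z| ≈ 37.2°.
Check via Clairaut: cos φ_max = |cos φ₁| · sin C = cos(33.6°)·sin(72.9°) ≈ 0.796, again giving ≈ 37.2°.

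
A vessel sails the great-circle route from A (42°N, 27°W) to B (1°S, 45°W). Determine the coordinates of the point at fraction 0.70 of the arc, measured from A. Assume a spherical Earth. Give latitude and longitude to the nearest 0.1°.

From cos δ = sin φ₁ sin φ₂ + cos φ₁ cos φ₂ cos Δλ, the central angle is δ ≈ 0.802 rad (46.0°).
Interpolate at f = 0.70 with slerp weights a = sin((1−f)δ)/sin δ ≈ 0.332, b = sin(fδ)/sin δ ≈ 0.741.
p = a·p₁ + b·p₂ ≈ (0.743, -0.636, 0.209); φ = arcsin(p_z) ≈ 12.06°, λ = atan2(p_y, p_x) ≈ -40.53°.

≈ (12.1°N, 40.5°W)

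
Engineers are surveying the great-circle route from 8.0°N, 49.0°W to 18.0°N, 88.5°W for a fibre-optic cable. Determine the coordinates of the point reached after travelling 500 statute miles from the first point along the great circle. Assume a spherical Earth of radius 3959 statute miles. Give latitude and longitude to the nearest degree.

≈ 10°N, 56°W

Write both endpoints as unit vectors p₁, p₂ with components (cos φ cos λ, cos φ sin λ, sin φ).
The central angle between the endpoints is δ = arccos(p₁·p₂) ≈ 0.692 rad (39.7°). The total great-circle distance is δ·R ≈ 0.692 × 3959 ≈ 2741 mi, so the target fraction is f = 500/2741 ≈ 0.182.
Interpolate at f ≈ 0.182 with slerp weights a = sin((1−f)δ)/sin δ ≈ 0.840, b = sin(fδ)/sin δ ≈ 0.197.
p = a·p₁ + b·p₂ ≈ (0.551, -0.815, 0.178); φ = arcsin(p_z) ≈ 10.25°, λ = atan2(p_y, p_x) ≈ -55.97°.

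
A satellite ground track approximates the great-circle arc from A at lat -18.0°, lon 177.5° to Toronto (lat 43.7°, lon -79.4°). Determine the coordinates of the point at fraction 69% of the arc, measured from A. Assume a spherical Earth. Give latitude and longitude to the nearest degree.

≈ lat 32°, lon -122°

Convert each endpoint to a unit vector on the sphere (x = cos φ cos λ, y = cos φ sin λ, z = sin φ).
The central angle between the endpoints is δ = arccos(p₁·p₂) ≈ 1.949 rad (111.7°).
Interpolate at f = 0.69 with slerp weights a = sin((1−f)δ)/sin δ ≈ 0.611, b = sin(fδ)/sin δ ≈ 1.049.
p = a·p₁ + b·p₂ ≈ (-0.441, -0.720, 0.536); φ = arcsin(p_z) ≈ 32.39°, λ = atan2(p_y, p_x) ≈ -121.51°.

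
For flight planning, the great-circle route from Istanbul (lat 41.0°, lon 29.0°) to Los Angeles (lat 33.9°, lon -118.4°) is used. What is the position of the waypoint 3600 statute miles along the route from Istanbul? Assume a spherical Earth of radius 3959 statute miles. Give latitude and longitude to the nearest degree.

≈ lat 69°, lon -61°

Convert each endpoint to a unit vector on the sphere (x = cos φ cos λ, y = cos φ sin λ, z = sin φ).
The central angle between the endpoints is δ = arccos(p₁·p₂) ≈ 1.733 rad (99.3°). The total great-circle distance is δ·R ≈ 1.733 × 3959 ≈ 6862 mi, so the target fraction is f = 3600/6862 ≈ 0.525.
Interpolate at f ≈ 0.525 with slerp weights a = sin((1−f)δ)/sin δ ≈ 0.744, b = sin(fδ)/sin δ ≈ 0.800.
p = a·p₁ + b·p₂ ≈ (0.175, -0.312, 0.934); φ = arcsin(p_z) ≈ 69.05°, λ = atan2(p_y, p_x) ≈ -60.66°.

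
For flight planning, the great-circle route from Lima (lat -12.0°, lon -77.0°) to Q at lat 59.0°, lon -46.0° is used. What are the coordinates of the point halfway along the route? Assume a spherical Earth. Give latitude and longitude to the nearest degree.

Write both endpoints as unit vectors p₁, p₂ with components (cos φ cos λ, cos φ sin λ, sin φ).
The central angle between the endpoints is δ = arccos(p₁·p₂) ≈ 1.314 rad (75.3°).
Interpolate at f = 1/2 with slerp weights a = sin((1−f)δ)/sin δ ≈ 0.632, b = sin(fδ)/sin δ ≈ 0.632.
p = a·p₁ + b·p₂ ≈ (0.365, -0.836, 0.410); φ = arcsin(p_z) ≈ 24.21°, λ = atan2(p_y, p_x) ≈ -66.42°.

≈ lat 24°, lon -66°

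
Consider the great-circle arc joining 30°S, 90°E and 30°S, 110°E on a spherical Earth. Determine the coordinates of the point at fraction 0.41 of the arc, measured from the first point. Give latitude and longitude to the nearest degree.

From cos δ = sin φ₁ sin φ₂ + cos φ₁ cos φ₂ cos Δλ, the central angle is δ ≈ 0.302 rad (17.3°).
Interpolate at f = 0.41 with slerp weights a = sin((1−f)δ)/sin δ ≈ 0.596, b = sin(fδ)/sin δ ≈ 0.415.
p = a·p₁ + b·p₂ ≈ (-0.123, 0.854, -0.506); φ = arcsin(p_z) ≈ -30.37°, λ = atan2(p_y, p_x) ≈ 98.20°.

≈ 30°S, 98°E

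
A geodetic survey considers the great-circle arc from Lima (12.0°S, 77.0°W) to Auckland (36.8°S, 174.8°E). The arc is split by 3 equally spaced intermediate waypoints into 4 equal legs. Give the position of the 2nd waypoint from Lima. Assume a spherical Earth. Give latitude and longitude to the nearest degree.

From cos δ = sin φ₁ sin φ₂ + cos φ₁ cos φ₂ cos Δλ, the central angle is δ ≈ 1.691 rad (96.9°).
Interpolate at f = 2/4 with slerp weights a = sin((1−f)δ)/sin δ ≈ 0.754, b = sin(fδ)/sin δ ≈ 0.754.
p = a·p₁ + b·p₂ ≈ (-0.435, -0.664, -0.608); φ = arcsin(p_z) ≈ -37.47°, λ = atan2(p_y, p_x) ≈ -123.26°.

≈ 37°S, 123°W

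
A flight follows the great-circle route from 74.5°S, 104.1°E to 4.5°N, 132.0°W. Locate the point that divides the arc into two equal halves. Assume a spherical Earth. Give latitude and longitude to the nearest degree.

From cos δ = sin φ₁ sin φ₂ + cos φ₁ cos φ₂ cos Δλ, the central angle is δ ≈ 1.797 rad (103.0°).
Interpolate at f = 1/2 with slerp weights a = sin((1−f)δ)/sin δ ≈ 0.803, b = sin(fδ)/sin δ ≈ 0.803.
p = a·p₁ + b·p₂ ≈ (-0.588, -0.387, -0.711); φ = arcsin(p_z) ≈ -45.29°, λ = atan2(p_y, p_x) ≈ -146.66°.

≈ 45°S, 147°W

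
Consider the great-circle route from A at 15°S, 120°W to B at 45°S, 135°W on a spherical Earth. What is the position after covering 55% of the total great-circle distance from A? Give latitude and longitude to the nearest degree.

Write both endpoints as unit vectors p₁, p₂ with components (cos φ cos λ, cos φ sin λ, sin φ).
The central angle between the endpoints is δ = arccos(p₁·p₂) ≈ 0.568 rad (32.6°).
Interpolate at f = 0.55 with slerp weights a = sin((1−f)δ)/sin δ ≈ 0.470, b = sin(fδ)/sin δ ≈ 0.571.
p = a·p₁ + b·p₂ ≈ (-0.513, -0.679, -0.526); φ = arcsin(p_z) ≈ -31.71°, λ = atan2(p_y, p_x) ≈ -127.06°.

≈ 32°S, 127°W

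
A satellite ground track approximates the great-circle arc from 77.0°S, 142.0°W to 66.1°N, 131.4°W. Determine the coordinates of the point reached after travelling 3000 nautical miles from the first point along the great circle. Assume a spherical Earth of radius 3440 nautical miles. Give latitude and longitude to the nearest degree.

Write both endpoints as unit vectors p₁, p₂ with components (cos φ cos λ, cos φ sin λ, sin φ).
The central angle between the endpoints is δ = arccos(p₁·p₂) ≈ 2.500 rad (143.2°). The total great-circle distance is δ·R ≈ 2.500 × 3440 ≈ 8601 nmi, so the target fraction is f = 3000/8601 ≈ 0.349.
Interpolate at f ≈ 0.349 with slerp weights a = sin((1−f)δ)/sin δ ≈ 1.669, b = sin(fδ)/sin δ ≈ 1.280.
p = a·p₁ + b·p₂ ≈ (-0.639, -0.620, -0.456); φ = arcsin(p_z) ≈ -27.12°, λ = atan2(p_y, p_x) ≈ -135.85°.

≈ 27°S, 136°W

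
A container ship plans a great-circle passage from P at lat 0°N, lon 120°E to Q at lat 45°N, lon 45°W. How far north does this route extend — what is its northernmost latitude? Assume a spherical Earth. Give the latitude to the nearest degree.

≈ 75°N

The great circle lies in the plane with unit normal n̂ = (p₁ × p₂)/|p₁ × p₂|.
Here n̂_z ≈ -0.251; the vertex latitude is φ_max = arccos|n̂_z| ≈ 75.5°.
Check via Clairaut: cos φ_max = |cos φ₁| · sin C = cos(0.0°)·sin(14.5°) ≈ 0.251, again giving ≈ 75.5°.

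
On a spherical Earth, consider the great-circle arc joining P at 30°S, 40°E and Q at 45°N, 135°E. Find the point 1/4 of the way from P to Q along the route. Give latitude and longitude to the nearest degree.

Write both endpoints as unit vectors p₁, p₂ with components (cos φ cos λ, cos φ sin λ, sin φ).
The central angle between the endpoints is δ = arccos(p₁·p₂) ≈ 1.990 rad (114.0°).
Interpolate at f = 1/4 with slerp weights a = sin((1−f)δ)/sin δ ≈ 1.091, b = sin(fδ)/sin δ ≈ 0.522.
p = a·p₁ + b·p₂ ≈ (0.463, 0.869, -0.176); φ = arcsin(p_z) ≈ -10.15°, λ = atan2(p_y, p_x) ≈ 61.95°.

≈ 10°S, 62°E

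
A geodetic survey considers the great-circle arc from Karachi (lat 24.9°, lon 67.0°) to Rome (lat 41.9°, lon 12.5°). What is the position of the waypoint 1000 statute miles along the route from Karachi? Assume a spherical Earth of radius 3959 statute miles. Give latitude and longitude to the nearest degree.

Write both endpoints as unit vectors p₁, p₂ with components (cos φ cos λ, cos φ sin λ, sin φ).
The central angle between the endpoints is δ = arccos(p₁·p₂) ≈ 0.832 rad (47.7°). The total great-circle distance is δ·R ≈ 0.832 × 3959 ≈ 3295 mi, so the target fraction is f = 1000/3295 ≈ 0.304.
Interpolate at f ≈ 0.304 with slerp weights a = sin((1−f)δ)/sin δ ≈ 0.741, b = sin(fδ)/sin δ ≈ 0.338.
p = a·p₁ + b·p₂ ≈ (0.508, 0.673, 0.538); φ = arcsin(p_z) ≈ 32.52°, λ = atan2(p_y, p_x) ≈ 52.94°.

≈ lat 33°, lon 53°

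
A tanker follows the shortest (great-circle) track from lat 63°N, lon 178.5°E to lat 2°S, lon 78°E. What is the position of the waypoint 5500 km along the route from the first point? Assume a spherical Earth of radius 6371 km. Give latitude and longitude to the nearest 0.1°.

≈ lat 39.0°N, lon 103.1°E

Write both endpoints as unit vectors p₁, p₂ with components (cos φ cos λ, cos φ sin λ, sin φ).
The central angle between the endpoints is δ = arccos(p₁·p₂) ≈ 1.685 rad (96.5°). The total great-circle distance is δ·R ≈ 1.685 × 6371 ≈ 10734 km, so the target fraction is f = 5500/10734 ≈ 0.512.
Interpolate at f ≈ 0.512 with slerp weights a = sin((1−f)δ)/sin δ ≈ 0.737, b = sin(fδ)/sin δ ≈ 0.765.
p = a·p₁ + b·p₂ ≈ (-0.176, 0.757, 0.630); φ = arcsin(p_z) ≈ 39.05°, λ = atan2(p_y, p_x) ≈ 103.06°.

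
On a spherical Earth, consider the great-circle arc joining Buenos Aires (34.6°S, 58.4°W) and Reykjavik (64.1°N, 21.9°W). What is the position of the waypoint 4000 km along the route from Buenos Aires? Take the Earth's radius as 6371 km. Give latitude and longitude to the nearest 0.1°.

≈ (0.4°N, 49.4°W)

The haversine formula gives a central angle δ ≈ 1.794 rad (102.8°) between the endpoints. The total great-circle distance is δ·R ≈ 1.794 × 6371 ≈ 11432 km, so the target fraction is f = 4000/11432 ≈ 0.350.
Interpolate at f ≈ 0.350 with slerp weights a = sin((1−f)δ)/sin δ ≈ 0.943, b = sin(fδ)/sin δ ≈ 0.602.
p = a·p₁ + b·p₂ ≈ (0.651, -0.759, 0.006); φ = arcsin(p_z) ≈ 0.37°, λ = atan2(p_y, p_x) ≈ -49.40°.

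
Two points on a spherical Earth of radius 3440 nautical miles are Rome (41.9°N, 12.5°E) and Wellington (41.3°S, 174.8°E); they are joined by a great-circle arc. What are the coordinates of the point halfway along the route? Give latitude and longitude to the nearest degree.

≈ 2°N, 95°E

Write both endpoints as unit vectors p₁, p₂ with components (cos φ cos λ, cos φ sin λ, sin φ).
The central angle between the endpoints is δ = arccos(p₁·p₂) ≈ 2.911 rad (166.8°).
Interpolate at f = 1/2 with slerp weights a = sin((1−f)δ)/sin δ ≈ 4.342, b = sin(fδ)/sin δ ≈ 4.342.
p = a·p₁ + b·p₂ ≈ (-0.093, 0.995, 0.034); φ = arcsin(p_z) ≈ 1.95°, λ = atan2(p_y, p_x) ≈ 95.36°.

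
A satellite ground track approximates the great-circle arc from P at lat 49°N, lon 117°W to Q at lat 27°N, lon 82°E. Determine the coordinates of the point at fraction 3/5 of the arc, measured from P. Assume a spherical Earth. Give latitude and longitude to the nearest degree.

≈ lat 66°N, lon 102°E

Convert each endpoint to a unit vector on the sphere (x = cos φ cos λ, y = cos φ sin λ, z = sin φ).
The central angle between the endpoints is δ = arccos(p₁·p₂) ≈ 1.782 rad (102.1°).
Interpolate at f = 3/5 with slerp weights a = sin((1−f)δ)/sin δ ≈ 0.669, b = sin(fδ)/sin δ ≈ 0.897.
p = a·p₁ + b·p₂ ≈ (-0.088, 0.400, 0.912); φ = arcsin(p_z) ≈ 65.80°, λ = atan2(p_y, p_x) ≈ 102.40°.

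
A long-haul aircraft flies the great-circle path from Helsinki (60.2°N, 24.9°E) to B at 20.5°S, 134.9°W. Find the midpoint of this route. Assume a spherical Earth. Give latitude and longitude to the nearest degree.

≈ 46°N, 115°W

Convert each endpoint to a unit vector on the sphere (x = cos φ cos λ, y = cos φ sin λ, z = sin φ).
The central angle between the endpoints is δ = arccos(p₁·p₂) ≈ 2.405 rad (137.8°).
Interpolate at f = 1/2 with slerp weights a = sin((1−f)δ)/sin δ ≈ 1.389, b = sin(fδ)/sin δ ≈ 1.389.
p = a·p₁ + b·p₂ ≈ (-0.292, -0.631, 0.719); φ = arcsin(p_z) ≈ 45.95°, λ = atan2(p_y, p_x) ≈ -114.85°.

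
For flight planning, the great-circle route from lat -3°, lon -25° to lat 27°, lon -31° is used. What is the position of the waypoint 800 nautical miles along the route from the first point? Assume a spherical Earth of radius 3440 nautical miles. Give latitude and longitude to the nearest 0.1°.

≈ lat 10.1°, lon -27.5°

Write both endpoints as unit vectors p₁, p₂ with components (cos φ cos λ, cos φ sin λ, sin φ).
The central angle between the endpoints is δ = arccos(p₁·p₂) ≈ 0.533 rad (30.6°). The total great-circle distance is δ·R ≈ 0.533 × 3440 ≈ 1834 nmi, so the target fraction is f = 800/1834 ≈ 0.436.
Interpolate at f ≈ 0.436 with slerp weights a = sin((1−f)δ)/sin δ ≈ 0.583, b = sin(fδ)/sin δ ≈ 0.453.
p = a·p₁ + b·p₂ ≈ (0.874, -0.454, 0.175); φ = arcsin(p_z) ≈ 10.10°, λ = atan2(p_y, p_x) ≈ -27.46°.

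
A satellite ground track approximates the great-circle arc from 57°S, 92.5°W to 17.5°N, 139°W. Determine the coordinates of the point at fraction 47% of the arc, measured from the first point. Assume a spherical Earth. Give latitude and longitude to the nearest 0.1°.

≈ 23.5°S, 121.3°W

From cos δ = sin φ₁ sin φ₂ + cos φ₁ cos φ₂ cos Δλ, the central angle is δ ≈ 1.465 rad (84.0°).
Interpolate at f = 0.47 with slerp weights a = sin((1−f)δ)/sin δ ≈ 0.705, b = sin(fδ)/sin δ ≈ 0.639.
p = a·p₁ + b·p₂ ≈ (-0.477, -0.783, -0.399); φ = arcsin(p_z) ≈ -23.51°, λ = atan2(p_y, p_x) ≈ -121.32°.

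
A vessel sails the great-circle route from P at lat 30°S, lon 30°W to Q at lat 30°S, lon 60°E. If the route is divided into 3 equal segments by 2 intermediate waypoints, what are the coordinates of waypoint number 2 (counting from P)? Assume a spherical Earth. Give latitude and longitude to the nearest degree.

Write both endpoints as unit vectors p₁, p₂ with components (cos φ cos λ, cos φ sin λ, sin φ).
The central angle between the endpoints is δ = arccos(p₁·p₂) ≈ 1.318 rad (75.5°).
Interpolate at f = 2/3 with slerp weights a = sin((1−f)δ)/sin δ ≈ 0.439, b = sin(fδ)/sin δ ≈ 0.795.
p = a·p₁ + b·p₂ ≈ (0.674, 0.406, -0.617); φ = arcsin(p_z) ≈ -38.12°, λ = atan2(p_y, p_x) ≈ 31.08°.

≈ lat 38°S, lon 31°E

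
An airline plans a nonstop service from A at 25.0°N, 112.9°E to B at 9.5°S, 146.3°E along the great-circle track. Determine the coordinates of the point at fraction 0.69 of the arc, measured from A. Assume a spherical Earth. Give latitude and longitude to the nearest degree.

The haversine formula gives a central angle δ ≈ 0.828 rad (47.4°) between the endpoints.
Interpolate at f = 0.69 with slerp weights a = sin((1−f)δ)/sin δ ≈ 0.345, b = sin(fδ)/sin δ ≈ 0.734.
p = a·p₁ + b·p₂ ≈ (-0.724, 0.689, 0.024); φ = arcsin(p_z) ≈ 1.40°, λ = atan2(p_y, p_x) ≈ 136.40°.

≈ 1°N, 136°E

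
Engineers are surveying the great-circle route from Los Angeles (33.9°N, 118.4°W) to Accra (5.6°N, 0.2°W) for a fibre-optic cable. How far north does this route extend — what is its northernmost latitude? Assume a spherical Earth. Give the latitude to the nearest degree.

The great circle lies in the plane with unit normal n̂ = (p₁ × p₂)/|p₁ × p₂|.
Here n̂_z ≈ +0.773; the vertex latitude is φ_max = arccos|n̂_z| ≈ 39.4°.

≈ 39°N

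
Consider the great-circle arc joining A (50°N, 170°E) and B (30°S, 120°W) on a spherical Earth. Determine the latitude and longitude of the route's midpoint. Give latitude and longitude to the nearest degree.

≈ (12°N, 149°W)

Write both endpoints as unit vectors p₁, p₂ with components (cos φ cos λ, cos φ sin λ, sin φ).
The central angle between the endpoints is δ = arccos(p₁·p₂) ≈ 1.765 rad (101.1°).
Interpolate at f = 1/2 with slerp weights a = sin((1−f)δ)/sin δ ≈ 0.787, b = sin(fδ)/sin δ ≈ 0.787.
p = a·p₁ + b·p₂ ≈ (-0.839, -0.502, 0.209); φ = arcsin(p_z) ≈ 12.09°, λ = atan2(p_y, p_x) ≈ -149.09°.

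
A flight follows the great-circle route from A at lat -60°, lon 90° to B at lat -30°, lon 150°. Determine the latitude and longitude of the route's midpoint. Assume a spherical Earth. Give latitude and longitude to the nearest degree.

≈ lat -49°, lon 129°

Convert each endpoint to a unit vector on the sphere (x = cos φ cos λ, y = cos φ sin λ, z = sin φ).
The central angle between the endpoints is δ = arccos(p₁·p₂) ≈ 0.864 rad (49.5°).
Interpolate at f = 1/2 with slerp weights a = sin((1−f)δ)/sin δ ≈ 0.551, b = sin(fδ)/sin δ ≈ 0.551.
p = a·p₁ + b·p₂ ≈ (-0.413, 0.514, -0.752); φ = arcsin(p_z) ≈ -48.77°, λ = atan2(p_y, p_x) ≈ 128.79°.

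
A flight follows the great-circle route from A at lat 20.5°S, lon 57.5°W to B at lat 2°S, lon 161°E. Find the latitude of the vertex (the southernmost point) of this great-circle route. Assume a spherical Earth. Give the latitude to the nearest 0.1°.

≈ 32.8°S

The great circle lies in the plane with unit normal n̂ = (p₁ × p₂)/|p₁ × p₂|.
Here n̂_z ≈ -0.840; the vertex latitude is φ_max = arccos|n̂_z| ≈ 32.8°.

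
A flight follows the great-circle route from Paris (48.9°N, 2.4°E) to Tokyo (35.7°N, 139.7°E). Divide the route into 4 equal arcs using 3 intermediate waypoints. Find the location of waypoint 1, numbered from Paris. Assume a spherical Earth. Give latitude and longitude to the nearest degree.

≈ 65°N, 31°E

From cos δ = sin φ₁ sin φ₂ + cos φ₁ cos φ₂ cos Δλ, the central angle is δ ≈ 1.523 rad (87.3°).
Interpolate at f = 1/4 with slerp weights a = sin((1−f)δ)/sin δ ≈ 0.911, b = sin(fδ)/sin δ ≈ 0.372.
p = a·p₁ + b·p₂ ≈ (0.368, 0.221, 0.903); φ = arcsin(p_z) ≈ 64.61°, λ = atan2(p_y, p_x) ≈ 30.95°.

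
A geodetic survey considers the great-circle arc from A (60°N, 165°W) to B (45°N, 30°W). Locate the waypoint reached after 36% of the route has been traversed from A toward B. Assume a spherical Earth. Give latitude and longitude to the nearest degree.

≈ (74°N, 108°W)

Convert each endpoint to a unit vector on the sphere (x = cos φ cos λ, y = cos φ sin λ, z = sin φ).
The central angle between the endpoints is δ = arccos(p₁·p₂) ≈ 1.200 rad (68.8°).
Interpolate at f = 0.36 with slerp weights a = sin((1−f)δ)/sin δ ≈ 0.745, b = sin(fδ)/sin δ ≈ 0.449.
p = a·p₁ + b·p₂ ≈ (-0.085, -0.255, 0.963); φ = arcsin(p_z) ≈ 74.39°, λ = atan2(p_y, p_x) ≈ -108.39°.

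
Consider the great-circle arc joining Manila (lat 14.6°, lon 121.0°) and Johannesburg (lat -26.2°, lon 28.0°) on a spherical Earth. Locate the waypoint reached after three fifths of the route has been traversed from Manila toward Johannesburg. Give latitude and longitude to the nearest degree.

≈ lat -13°, lon 68°

Convert each endpoint to a unit vector on the sphere (x = cos φ cos λ, y = cos φ sin λ, z = sin φ).
The central angle between the endpoints is δ = arccos(p₁·p₂) ≈ 1.728 rad (99.0°).
Interpolate at f = 3/5 with slerp weights a = sin((1−f)δ)/sin δ ≈ 0.645, b = sin(fδ)/sin δ ≈ 0.872.
p = a·p₁ + b·p₂ ≈ (0.369, 0.903, -0.222); φ = arcsin(p_z) ≈ -12.83°, λ = atan2(p_y, p_x) ≈ 67.78°.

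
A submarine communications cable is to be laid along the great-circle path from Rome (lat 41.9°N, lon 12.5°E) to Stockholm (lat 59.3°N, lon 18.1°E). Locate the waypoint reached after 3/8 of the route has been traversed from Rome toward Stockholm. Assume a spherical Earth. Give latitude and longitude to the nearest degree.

≈ lat 48°N, lon 14°E

Write both endpoints as unit vectors p₁, p₂ with components (cos φ cos λ, cos φ sin λ, sin φ).
The central angle between the endpoints is δ = arccos(p₁·p₂) ≈ 0.310 rad (17.7°).
Interpolate at f = 3/8 with slerp weights a = sin((1−f)δ)/sin δ ≈ 0.631, b = sin(fδ)/sin δ ≈ 0.380.
p = a·p₁ + b·p₂ ≈ (0.643, 0.162, 0.748); φ = arcsin(p_z) ≈ 48.45°, λ = atan2(p_y, p_x) ≈ 14.14°.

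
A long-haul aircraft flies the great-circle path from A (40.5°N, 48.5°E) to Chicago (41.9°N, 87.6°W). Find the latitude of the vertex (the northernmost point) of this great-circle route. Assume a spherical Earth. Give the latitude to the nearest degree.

The great circle lies in the plane with unit normal n̂ = (p₁ × p₂)/|p₁ × p₂|.
Here n̂_z ≈ -0.393; the vertex latitude is φ_max = arccos|n̂_z| ≈ 66.9°.

≈ 67°N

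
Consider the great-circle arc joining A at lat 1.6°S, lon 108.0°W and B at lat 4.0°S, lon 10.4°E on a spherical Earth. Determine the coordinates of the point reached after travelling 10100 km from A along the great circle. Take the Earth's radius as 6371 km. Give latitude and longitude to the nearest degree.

From cos δ = sin φ₁ sin φ₂ + cos φ₁ cos φ₂ cos Δλ, the central angle is δ ≈ 2.063 rad (118.2°). The total great-circle distance is δ·R ≈ 2.063 × 6371 ≈ 13142 km, so the target fraction is f = 10100/13142 ≈ 0.769.
Interpolate at f ≈ 0.769 with slerp weights a = sin((1−f)δ)/sin δ ≈ 0.521, b = sin(fδ)/sin δ ≈ 1.134.
p = a·p₁ + b·p₂ ≈ (0.952, -0.291, -0.094); φ = arcsin(p_z) ≈ -5.38°, λ = atan2(p_y, p_x) ≈ -17.01°.

≈ lat 5°S, lon 17°W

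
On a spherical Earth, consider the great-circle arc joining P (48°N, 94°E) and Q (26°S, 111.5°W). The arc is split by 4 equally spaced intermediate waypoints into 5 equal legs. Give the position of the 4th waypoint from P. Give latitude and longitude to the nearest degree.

Write both endpoints as unit vectors p₁, p₂ with components (cos φ cos λ, cos φ sin λ, sin φ).
The central angle between the endpoints is δ = arccos(p₁·p₂) ≈ 2.623 rad (150.3°).
Interpolate at f = 4/5 with slerp weights a = sin((1−f)δ)/sin δ ≈ 1.011, b = sin(fδ)/sin δ ≈ 1.744.
p = a·p₁ + b·p₂ ≈ (-0.622, -0.783, -0.013); φ = arcsin(p_z) ≈ -0.75°, λ = atan2(p_y, p_x) ≈ -128.43°.

≈ (1°S, 128°W)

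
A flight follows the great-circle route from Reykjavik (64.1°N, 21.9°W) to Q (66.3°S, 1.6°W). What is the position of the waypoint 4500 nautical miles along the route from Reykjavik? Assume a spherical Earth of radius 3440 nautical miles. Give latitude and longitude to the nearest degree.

Write both endpoints as unit vectors p₁, p₂ with components (cos φ cos λ, cos φ sin λ, sin φ).
The central angle between the endpoints is δ = arccos(p₁·p₂) ≈ 2.290 rad (131.2°). The total great-circle distance is δ·R ≈ 2.290 × 3440 ≈ 7879 nmi, so the target fraction is f = 4500/7879 ≈ 0.571.
Interpolate at f ≈ 0.571 with slerp weights a = sin((1−f)δ)/sin δ ≈ 1.106, b = sin(fδ)/sin δ ≈ 1.284.
p = a·p₁ + b·p₂ ≈ (0.964, -0.195, -0.181); φ = arcsin(p_z) ≈ -10.42°, λ = atan2(p_y, p_x) ≈ -11.41°.

≈ (10°S, 11°W)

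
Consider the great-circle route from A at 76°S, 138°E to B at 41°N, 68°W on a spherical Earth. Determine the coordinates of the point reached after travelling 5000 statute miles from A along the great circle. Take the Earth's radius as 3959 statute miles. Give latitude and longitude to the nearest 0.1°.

The haversine formula gives a central angle δ ≈ 2.499 rad (143.2°) between the endpoints. The total great-circle distance is δ·R ≈ 2.499 × 3959 ≈ 9894 mi, so the target fraction is f = 5000/9894 ≈ 0.505.
Interpolate at f ≈ 0.505 with slerp weights a = sin((1−f)δ)/sin δ ≈ 1.577, b = sin(fδ)/sin δ ≈ 1.591.
p = a·p₁ + b·p₂ ≈ (0.166, -0.858, -0.486); φ = arcsin(p_z) ≈ -29.09°, λ = atan2(p_y, p_x) ≈ -79.03°.

≈ 29.1°S, 79.0°W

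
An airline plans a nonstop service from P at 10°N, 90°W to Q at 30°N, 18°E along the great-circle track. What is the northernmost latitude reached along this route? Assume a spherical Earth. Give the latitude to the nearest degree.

The great circle lies in the plane with unit normal n̂ = (p₁ × p₂)/|p₁ × p₂|.
Here n̂_z ≈ +0.824; the vertex latitude is φ_max = arccos|n̂_z| ≈ 34.5°.
Check via Clairaut: cos φ_max = |cos φ₁| · sin C = cos(10.0°)·sin(56.8°) ≈ 0.824, again giving ≈ 34.5°.

≈ 35°N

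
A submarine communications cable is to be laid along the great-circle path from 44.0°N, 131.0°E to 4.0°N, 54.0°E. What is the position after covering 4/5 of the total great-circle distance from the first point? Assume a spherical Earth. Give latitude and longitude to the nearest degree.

≈ 15°N, 65°E

Write both endpoints as unit vectors p₁, p₂ with components (cos φ cos λ, cos φ sin λ, sin φ).
The central angle between the endpoints is δ = arccos(p₁·p₂) ≈ 1.359 rad (77.9°).
Interpolate at f = 4/5 with slerp weights a = sin((1−f)δ)/sin δ ≈ 0.275, b = sin(fδ)/sin δ ≈ 0.906.
p = a·p₁ + b·p₂ ≈ (0.401, 0.880, 0.254); φ = arcsin(p_z) ≈ 14.71°, λ = atan2(p_y, p_x) ≈ 65.48°.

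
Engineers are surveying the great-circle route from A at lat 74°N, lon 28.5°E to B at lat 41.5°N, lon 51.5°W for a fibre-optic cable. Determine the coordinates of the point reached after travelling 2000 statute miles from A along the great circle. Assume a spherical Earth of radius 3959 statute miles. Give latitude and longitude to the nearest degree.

≈ lat 58°N, lon 38°W

The haversine formula gives a central angle δ ≈ 0.833 rad (47.7°) between the endpoints. The total great-circle distance is δ·R ≈ 0.833 × 3959 ≈ 3297 mi, so the target fraction is f = 2000/3297 ≈ 0.607.
Interpolate at f ≈ 0.607 with slerp weights a = sin((1−f)δ)/sin δ ≈ 0.435, b = sin(fδ)/sin δ ≈ 0.654.
p = a·p₁ + b·p₂ ≈ (0.410, -0.326, 0.852); φ = arcsin(p_z) ≈ 58.38°, λ = atan2(p_y, p_x) ≈ -38.48°.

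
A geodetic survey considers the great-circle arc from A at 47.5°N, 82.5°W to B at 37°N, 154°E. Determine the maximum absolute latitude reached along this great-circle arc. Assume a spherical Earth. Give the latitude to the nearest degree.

≈ 63°N

The great circle lies in the plane with unit normal n̂ = (p₁ × p₂)/|p₁ × p₂|.
Here n̂_z ≈ -0.455; the vertex latitude is φ_max = arccos|n̂_z| ≈ 62.9°.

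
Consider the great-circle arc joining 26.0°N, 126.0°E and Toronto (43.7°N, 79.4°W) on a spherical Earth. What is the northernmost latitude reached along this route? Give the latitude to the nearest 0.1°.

The great circle lies in the plane with unit normal n̂ = (p₁ × p₂)/|p₁ × p₂|.
Here n̂_z ≈ +0.291; the vertex latitude is φ_max = arccos|n̂_z| ≈ 73.1°.
Check via Clairaut: cos φ_max = |cos φ₁| · sin C = cos(26.0°)·sin(18.9°) ≈ 0.291, again giving ≈ 73.1°.

≈ 73.1°N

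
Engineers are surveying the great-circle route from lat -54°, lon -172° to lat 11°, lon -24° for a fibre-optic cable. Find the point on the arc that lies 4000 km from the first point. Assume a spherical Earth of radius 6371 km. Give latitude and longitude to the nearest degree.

The haversine formula gives a central angle δ ≈ 2.270 rad (130.1°) between the endpoints. The total great-circle distance is δ·R ≈ 2.270 × 6371 ≈ 14463 km, so the target fraction is f = 4000/14463 ≈ 0.277.
Interpolate at f ≈ 0.277 with slerp weights a = sin((1−f)δ)/sin δ ≈ 1.303, b = sin(fδ)/sin δ ≈ 0.768.
p = a·p₁ + b·p₂ ≈ (-0.070, -0.413, -0.908); φ = arcsin(p_z) ≈ -65.23°, λ = atan2(p_y, p_x) ≈ -99.66°.

≈ lat -65°, lon -100°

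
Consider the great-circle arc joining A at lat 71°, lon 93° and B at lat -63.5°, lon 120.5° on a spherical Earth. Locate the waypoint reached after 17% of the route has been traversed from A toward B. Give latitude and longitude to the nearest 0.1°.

Write both endpoints as unit vectors p₁, p₂ with components (cos φ cos λ, cos φ sin λ, sin φ).
The central angle between the endpoints is δ = arccos(p₁·p₂) ≈ 2.371 rad (135.8°).
Interpolate at f = 0.17 with slerp weights a = sin((1−f)δ)/sin δ ≈ 1.324, b = sin(fδ)/sin δ ≈ 0.563.
p = a·p₁ + b·p₂ ≈ (-0.150, 0.647, 0.748); φ = arcsin(p_z) ≈ 48.40°, λ = atan2(p_y, p_x) ≈ 103.06°.

≈ lat 48.4°, lon 103.1°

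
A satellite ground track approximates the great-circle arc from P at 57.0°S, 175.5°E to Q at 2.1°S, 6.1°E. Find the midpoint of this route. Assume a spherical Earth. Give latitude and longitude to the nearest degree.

Write both endpoints as unit vectors p₁, p₂ with components (cos φ cos λ, cos φ sin λ, sin φ).
The central angle between the endpoints is δ = arccos(p₁·p₂) ≈ 2.099 rad (120.3°).
Interpolate at f = 1/2 with slerp weights a = sin((1−f)δ)/sin δ ≈ 1.004, b = sin(fδ)/sin δ ≈ 1.004.
p = a·p₁ + b·p₂ ≈ (0.453, 0.150, -0.879); φ = arcsin(p_z) ≈ -61.53°, λ = atan2(p_y, p_x) ≈ 18.28°.

≈ 62°S, 18°E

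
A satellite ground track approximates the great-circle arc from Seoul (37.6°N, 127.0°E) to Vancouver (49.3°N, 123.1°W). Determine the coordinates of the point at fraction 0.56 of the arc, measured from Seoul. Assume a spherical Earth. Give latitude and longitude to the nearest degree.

≈ (59°N, 178°W)

The haversine formula gives a central angle δ ≈ 1.280 rad (73.3°) between the endpoints.
Interpolate at f = 0.56 with slerp weights a = sin((1−f)δ)/sin δ ≈ 0.557, b = sin(fδ)/sin δ ≈ 0.686.
p = a·p₁ + b·p₂ ≈ (-0.510, -0.022, 0.860); φ = arcsin(p_z) ≈ 59.31°, λ = atan2(p_y, p_x) ≈ -177.53°.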